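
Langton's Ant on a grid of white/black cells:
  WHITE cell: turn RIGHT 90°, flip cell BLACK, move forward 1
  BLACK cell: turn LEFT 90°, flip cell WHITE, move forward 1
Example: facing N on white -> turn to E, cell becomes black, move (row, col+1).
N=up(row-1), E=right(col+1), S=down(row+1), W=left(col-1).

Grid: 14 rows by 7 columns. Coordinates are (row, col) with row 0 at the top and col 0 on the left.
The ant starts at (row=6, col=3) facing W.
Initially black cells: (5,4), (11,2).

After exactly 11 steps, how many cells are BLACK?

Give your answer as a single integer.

Answer: 9

Derivation:
Step 1: on WHITE (6,3): turn R to N, flip to black, move to (5,3). |black|=3
Step 2: on WHITE (5,3): turn R to E, flip to black, move to (5,4). |black|=4
Step 3: on BLACK (5,4): turn L to N, flip to white, move to (4,4). |black|=3
Step 4: on WHITE (4,4): turn R to E, flip to black, move to (4,5). |black|=4
Step 5: on WHITE (4,5): turn R to S, flip to black, move to (5,5). |black|=5
Step 6: on WHITE (5,5): turn R to W, flip to black, move to (5,4). |black|=6
Step 7: on WHITE (5,4): turn R to N, flip to black, move to (4,4). |black|=7
Step 8: on BLACK (4,4): turn L to W, flip to white, move to (4,3). |black|=6
Step 9: on WHITE (4,3): turn R to N, flip to black, move to (3,3). |black|=7
Step 10: on WHITE (3,3): turn R to E, flip to black, move to (3,4). |black|=8
Step 11: on WHITE (3,4): turn R to S, flip to black, move to (4,4). |black|=9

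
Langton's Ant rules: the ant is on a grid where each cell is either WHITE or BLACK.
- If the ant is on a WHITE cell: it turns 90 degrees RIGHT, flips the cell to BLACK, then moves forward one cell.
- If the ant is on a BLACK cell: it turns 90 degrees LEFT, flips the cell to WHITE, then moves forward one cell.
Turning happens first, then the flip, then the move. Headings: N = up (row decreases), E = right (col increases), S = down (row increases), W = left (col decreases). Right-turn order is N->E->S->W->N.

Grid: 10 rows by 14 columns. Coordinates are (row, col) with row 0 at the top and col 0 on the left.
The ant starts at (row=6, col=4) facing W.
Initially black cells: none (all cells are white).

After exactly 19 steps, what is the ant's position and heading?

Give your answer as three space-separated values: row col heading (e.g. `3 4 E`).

Step 1: on WHITE (6,4): turn R to N, flip to black, move to (5,4). |black|=1
Step 2: on WHITE (5,4): turn R to E, flip to black, move to (5,5). |black|=2
Step 3: on WHITE (5,5): turn R to S, flip to black, move to (6,5). |black|=3
Step 4: on WHITE (6,5): turn R to W, flip to black, move to (6,4). |black|=4
Step 5: on BLACK (6,4): turn L to S, flip to white, move to (7,4). |black|=3
Step 6: on WHITE (7,4): turn R to W, flip to black, move to (7,3). |black|=4
Step 7: on WHITE (7,3): turn R to N, flip to black, move to (6,3). |black|=5
Step 8: on WHITE (6,3): turn R to E, flip to black, move to (6,4). |black|=6
Step 9: on WHITE (6,4): turn R to S, flip to black, move to (7,4). |black|=7
Step 10: on BLACK (7,4): turn L to E, flip to white, move to (7,5). |black|=6
Step 11: on WHITE (7,5): turn R to S, flip to black, move to (8,5). |black|=7
Step 12: on WHITE (8,5): turn R to W, flip to black, move to (8,4). |black|=8
Step 13: on WHITE (8,4): turn R to N, flip to black, move to (7,4). |black|=9
Step 14: on WHITE (7,4): turn R to E, flip to black, move to (7,5). |black|=10
Step 15: on BLACK (7,5): turn L to N, flip to white, move to (6,5). |black|=9
Step 16: on BLACK (6,5): turn L to W, flip to white, move to (6,4). |black|=8
Step 17: on BLACK (6,4): turn L to S, flip to white, move to (7,4). |black|=7
Step 18: on BLACK (7,4): turn L to E, flip to white, move to (7,5). |black|=6
Step 19: on WHITE (7,5): turn R to S, flip to black, move to (8,5). |black|=7

Answer: 8 5 S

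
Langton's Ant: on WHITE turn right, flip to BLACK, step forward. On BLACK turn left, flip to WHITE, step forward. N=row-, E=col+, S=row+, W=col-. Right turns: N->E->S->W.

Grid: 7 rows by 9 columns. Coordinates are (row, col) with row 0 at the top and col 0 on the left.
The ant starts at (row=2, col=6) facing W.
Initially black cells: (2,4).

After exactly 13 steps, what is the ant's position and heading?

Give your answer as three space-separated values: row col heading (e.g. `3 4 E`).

Step 1: on WHITE (2,6): turn R to N, flip to black, move to (1,6). |black|=2
Step 2: on WHITE (1,6): turn R to E, flip to black, move to (1,7). |black|=3
Step 3: on WHITE (1,7): turn R to S, flip to black, move to (2,7). |black|=4
Step 4: on WHITE (2,7): turn R to W, flip to black, move to (2,6). |black|=5
Step 5: on BLACK (2,6): turn L to S, flip to white, move to (3,6). |black|=4
Step 6: on WHITE (3,6): turn R to W, flip to black, move to (3,5). |black|=5
Step 7: on WHITE (3,5): turn R to N, flip to black, move to (2,5). |black|=6
Step 8: on WHITE (2,5): turn R to E, flip to black, move to (2,6). |black|=7
Step 9: on WHITE (2,6): turn R to S, flip to black, move to (3,6). |black|=8
Step 10: on BLACK (3,6): turn L to E, flip to white, move to (3,7). |black|=7
Step 11: on WHITE (3,7): turn R to S, flip to black, move to (4,7). |black|=8
Step 12: on WHITE (4,7): turn R to W, flip to black, move to (4,6). |black|=9
Step 13: on WHITE (4,6): turn R to N, flip to black, move to (3,6). |black|=10

Answer: 3 6 N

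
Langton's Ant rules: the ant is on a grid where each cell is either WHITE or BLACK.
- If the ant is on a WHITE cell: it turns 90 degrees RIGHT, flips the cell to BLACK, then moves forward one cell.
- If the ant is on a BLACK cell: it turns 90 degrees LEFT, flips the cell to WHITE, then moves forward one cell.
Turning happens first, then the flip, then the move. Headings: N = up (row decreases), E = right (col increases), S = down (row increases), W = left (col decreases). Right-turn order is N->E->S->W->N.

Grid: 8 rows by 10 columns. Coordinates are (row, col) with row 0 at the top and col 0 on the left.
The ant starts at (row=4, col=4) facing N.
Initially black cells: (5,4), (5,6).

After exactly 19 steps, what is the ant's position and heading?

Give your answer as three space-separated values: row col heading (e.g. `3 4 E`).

Step 1: on WHITE (4,4): turn R to E, flip to black, move to (4,5). |black|=3
Step 2: on WHITE (4,5): turn R to S, flip to black, move to (5,5). |black|=4
Step 3: on WHITE (5,5): turn R to W, flip to black, move to (5,4). |black|=5
Step 4: on BLACK (5,4): turn L to S, flip to white, move to (6,4). |black|=4
Step 5: on WHITE (6,4): turn R to W, flip to black, move to (6,3). |black|=5
Step 6: on WHITE (6,3): turn R to N, flip to black, move to (5,3). |black|=6
Step 7: on WHITE (5,3): turn R to E, flip to black, move to (5,4). |black|=7
Step 8: on WHITE (5,4): turn R to S, flip to black, move to (6,4). |black|=8
Step 9: on BLACK (6,4): turn L to E, flip to white, move to (6,5). |black|=7
Step 10: on WHITE (6,5): turn R to S, flip to black, move to (7,5). |black|=8
Step 11: on WHITE (7,5): turn R to W, flip to black, move to (7,4). |black|=9
Step 12: on WHITE (7,4): turn R to N, flip to black, move to (6,4). |black|=10
Step 13: on WHITE (6,4): turn R to E, flip to black, move to (6,5). |black|=11
Step 14: on BLACK (6,5): turn L to N, flip to white, move to (5,5). |black|=10
Step 15: on BLACK (5,5): turn L to W, flip to white, move to (5,4). |black|=9
Step 16: on BLACK (5,4): turn L to S, flip to white, move to (6,4). |black|=8
Step 17: on BLACK (6,4): turn L to E, flip to white, move to (6,5). |black|=7
Step 18: on WHITE (6,5): turn R to S, flip to black, move to (7,5). |black|=8
Step 19: on BLACK (7,5): turn L to E, flip to white, move to (7,6). |black|=7

Answer: 7 6 E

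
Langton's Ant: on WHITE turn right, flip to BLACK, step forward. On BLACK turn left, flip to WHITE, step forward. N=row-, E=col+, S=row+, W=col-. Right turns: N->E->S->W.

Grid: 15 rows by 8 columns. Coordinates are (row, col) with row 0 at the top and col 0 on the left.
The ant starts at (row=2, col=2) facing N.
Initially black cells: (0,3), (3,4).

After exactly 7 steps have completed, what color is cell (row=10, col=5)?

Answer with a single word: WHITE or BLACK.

Step 1: on WHITE (2,2): turn R to E, flip to black, move to (2,3). |black|=3
Step 2: on WHITE (2,3): turn R to S, flip to black, move to (3,3). |black|=4
Step 3: on WHITE (3,3): turn R to W, flip to black, move to (3,2). |black|=5
Step 4: on WHITE (3,2): turn R to N, flip to black, move to (2,2). |black|=6
Step 5: on BLACK (2,2): turn L to W, flip to white, move to (2,1). |black|=5
Step 6: on WHITE (2,1): turn R to N, flip to black, move to (1,1). |black|=6
Step 7: on WHITE (1,1): turn R to E, flip to black, move to (1,2). |black|=7

Answer: WHITE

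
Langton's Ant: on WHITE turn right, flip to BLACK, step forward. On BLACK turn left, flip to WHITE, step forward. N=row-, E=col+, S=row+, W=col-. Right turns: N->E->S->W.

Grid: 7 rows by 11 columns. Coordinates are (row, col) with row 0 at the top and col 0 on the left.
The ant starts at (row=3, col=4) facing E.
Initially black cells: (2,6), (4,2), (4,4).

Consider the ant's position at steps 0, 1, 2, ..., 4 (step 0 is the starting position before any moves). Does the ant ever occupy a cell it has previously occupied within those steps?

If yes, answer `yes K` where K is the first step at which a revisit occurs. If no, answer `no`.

Step 1: on WHITE (3,4): turn R to S, flip to black, move to (4,4). |black|=4 — new cell
Step 2: on BLACK (4,4): turn L to E, flip to white, move to (4,5). |black|=3 — new cell
Step 3: on WHITE (4,5): turn R to S, flip to black, move to (5,5). |black|=4 — new cell
Step 4: on WHITE (5,5): turn R to W, flip to black, move to (5,4). |black|=5 — new cell
No revisit within 4 steps.

Answer: no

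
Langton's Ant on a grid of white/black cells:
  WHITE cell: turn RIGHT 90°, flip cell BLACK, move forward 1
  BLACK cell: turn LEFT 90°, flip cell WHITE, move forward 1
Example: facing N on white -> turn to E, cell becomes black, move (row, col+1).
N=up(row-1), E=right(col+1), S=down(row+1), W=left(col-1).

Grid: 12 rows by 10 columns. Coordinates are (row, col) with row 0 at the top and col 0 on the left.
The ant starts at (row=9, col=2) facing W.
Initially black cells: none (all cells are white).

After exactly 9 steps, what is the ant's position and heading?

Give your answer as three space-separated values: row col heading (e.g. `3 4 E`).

Answer: 10 2 S

Derivation:
Step 1: on WHITE (9,2): turn R to N, flip to black, move to (8,2). |black|=1
Step 2: on WHITE (8,2): turn R to E, flip to black, move to (8,3). |black|=2
Step 3: on WHITE (8,3): turn R to S, flip to black, move to (9,3). |black|=3
Step 4: on WHITE (9,3): turn R to W, flip to black, move to (9,2). |black|=4
Step 5: on BLACK (9,2): turn L to S, flip to white, move to (10,2). |black|=3
Step 6: on WHITE (10,2): turn R to W, flip to black, move to (10,1). |black|=4
Step 7: on WHITE (10,1): turn R to N, flip to black, move to (9,1). |black|=5
Step 8: on WHITE (9,1): turn R to E, flip to black, move to (9,2). |black|=6
Step 9: on WHITE (9,2): turn R to S, flip to black, move to (10,2). |black|=7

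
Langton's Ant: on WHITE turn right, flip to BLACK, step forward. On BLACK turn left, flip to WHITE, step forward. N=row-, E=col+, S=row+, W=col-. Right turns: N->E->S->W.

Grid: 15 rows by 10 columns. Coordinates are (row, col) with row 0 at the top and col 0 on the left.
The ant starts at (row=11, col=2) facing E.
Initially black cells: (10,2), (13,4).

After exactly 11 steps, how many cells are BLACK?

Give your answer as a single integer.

Step 1: on WHITE (11,2): turn R to S, flip to black, move to (12,2). |black|=3
Step 2: on WHITE (12,2): turn R to W, flip to black, move to (12,1). |black|=4
Step 3: on WHITE (12,1): turn R to N, flip to black, move to (11,1). |black|=5
Step 4: on WHITE (11,1): turn R to E, flip to black, move to (11,2). |black|=6
Step 5: on BLACK (11,2): turn L to N, flip to white, move to (10,2). |black|=5
Step 6: on BLACK (10,2): turn L to W, flip to white, move to (10,1). |black|=4
Step 7: on WHITE (10,1): turn R to N, flip to black, move to (9,1). |black|=5
Step 8: on WHITE (9,1): turn R to E, flip to black, move to (9,2). |black|=6
Step 9: on WHITE (9,2): turn R to S, flip to black, move to (10,2). |black|=7
Step 10: on WHITE (10,2): turn R to W, flip to black, move to (10,1). |black|=8
Step 11: on BLACK (10,1): turn L to S, flip to white, move to (11,1). |black|=7

Answer: 7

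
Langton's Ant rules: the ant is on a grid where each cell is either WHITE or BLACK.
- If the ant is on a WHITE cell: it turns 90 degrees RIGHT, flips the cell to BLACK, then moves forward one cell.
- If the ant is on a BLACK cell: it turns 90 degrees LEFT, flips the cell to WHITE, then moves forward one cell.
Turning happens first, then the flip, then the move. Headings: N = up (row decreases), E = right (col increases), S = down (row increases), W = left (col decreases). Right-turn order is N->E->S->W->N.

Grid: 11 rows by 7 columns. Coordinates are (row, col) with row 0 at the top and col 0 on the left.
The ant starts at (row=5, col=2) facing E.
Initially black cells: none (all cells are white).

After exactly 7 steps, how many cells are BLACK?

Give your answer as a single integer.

Answer: 5

Derivation:
Step 1: on WHITE (5,2): turn R to S, flip to black, move to (6,2). |black|=1
Step 2: on WHITE (6,2): turn R to W, flip to black, move to (6,1). |black|=2
Step 3: on WHITE (6,1): turn R to N, flip to black, move to (5,1). |black|=3
Step 4: on WHITE (5,1): turn R to E, flip to black, move to (5,2). |black|=4
Step 5: on BLACK (5,2): turn L to N, flip to white, move to (4,2). |black|=3
Step 6: on WHITE (4,2): turn R to E, flip to black, move to (4,3). |black|=4
Step 7: on WHITE (4,3): turn R to S, flip to black, move to (5,3). |black|=5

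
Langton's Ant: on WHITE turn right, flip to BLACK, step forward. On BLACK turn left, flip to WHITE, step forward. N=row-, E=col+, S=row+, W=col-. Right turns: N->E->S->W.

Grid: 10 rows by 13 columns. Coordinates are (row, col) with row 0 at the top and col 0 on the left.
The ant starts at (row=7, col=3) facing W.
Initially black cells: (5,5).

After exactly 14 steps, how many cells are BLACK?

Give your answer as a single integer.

Answer: 11

Derivation:
Step 1: on WHITE (7,3): turn R to N, flip to black, move to (6,3). |black|=2
Step 2: on WHITE (6,3): turn R to E, flip to black, move to (6,4). |black|=3
Step 3: on WHITE (6,4): turn R to S, flip to black, move to (7,4). |black|=4
Step 4: on WHITE (7,4): turn R to W, flip to black, move to (7,3). |black|=5
Step 5: on BLACK (7,3): turn L to S, flip to white, move to (8,3). |black|=4
Step 6: on WHITE (8,3): turn R to W, flip to black, move to (8,2). |black|=5
Step 7: on WHITE (8,2): turn R to N, flip to black, move to (7,2). |black|=6
Step 8: on WHITE (7,2): turn R to E, flip to black, move to (7,3). |black|=7
Step 9: on WHITE (7,3): turn R to S, flip to black, move to (8,3). |black|=8
Step 10: on BLACK (8,3): turn L to E, flip to white, move to (8,4). |black|=7
Step 11: on WHITE (8,4): turn R to S, flip to black, move to (9,4). |black|=8
Step 12: on WHITE (9,4): turn R to W, flip to black, move to (9,3). |black|=9
Step 13: on WHITE (9,3): turn R to N, flip to black, move to (8,3). |black|=10
Step 14: on WHITE (8,3): turn R to E, flip to black, move to (8,4). |black|=11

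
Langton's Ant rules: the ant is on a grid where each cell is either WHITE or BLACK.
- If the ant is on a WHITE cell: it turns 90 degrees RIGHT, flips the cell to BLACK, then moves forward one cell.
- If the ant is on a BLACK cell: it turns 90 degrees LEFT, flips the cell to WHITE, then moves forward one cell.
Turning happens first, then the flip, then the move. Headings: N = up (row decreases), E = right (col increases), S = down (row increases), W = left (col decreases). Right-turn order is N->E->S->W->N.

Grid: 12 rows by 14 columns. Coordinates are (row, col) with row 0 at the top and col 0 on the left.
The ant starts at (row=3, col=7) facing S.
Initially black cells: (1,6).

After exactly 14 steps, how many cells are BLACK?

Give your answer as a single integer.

Answer: 11

Derivation:
Step 1: on WHITE (3,7): turn R to W, flip to black, move to (3,6). |black|=2
Step 2: on WHITE (3,6): turn R to N, flip to black, move to (2,6). |black|=3
Step 3: on WHITE (2,6): turn R to E, flip to black, move to (2,7). |black|=4
Step 4: on WHITE (2,7): turn R to S, flip to black, move to (3,7). |black|=5
Step 5: on BLACK (3,7): turn L to E, flip to white, move to (3,8). |black|=4
Step 6: on WHITE (3,8): turn R to S, flip to black, move to (4,8). |black|=5
Step 7: on WHITE (4,8): turn R to W, flip to black, move to (4,7). |black|=6
Step 8: on WHITE (4,7): turn R to N, flip to black, move to (3,7). |black|=7
Step 9: on WHITE (3,7): turn R to E, flip to black, move to (3,8). |black|=8
Step 10: on BLACK (3,8): turn L to N, flip to white, move to (2,8). |black|=7
Step 11: on WHITE (2,8): turn R to E, flip to black, move to (2,9). |black|=8
Step 12: on WHITE (2,9): turn R to S, flip to black, move to (3,9). |black|=9
Step 13: on WHITE (3,9): turn R to W, flip to black, move to (3,8). |black|=10
Step 14: on WHITE (3,8): turn R to N, flip to black, move to (2,8). |black|=11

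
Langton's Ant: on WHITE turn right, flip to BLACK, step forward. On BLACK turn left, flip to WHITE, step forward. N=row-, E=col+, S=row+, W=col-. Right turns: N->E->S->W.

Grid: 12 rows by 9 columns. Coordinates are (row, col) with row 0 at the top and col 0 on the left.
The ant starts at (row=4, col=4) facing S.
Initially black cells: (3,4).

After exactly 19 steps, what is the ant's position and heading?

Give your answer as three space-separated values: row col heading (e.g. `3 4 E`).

Step 1: on WHITE (4,4): turn R to W, flip to black, move to (4,3). |black|=2
Step 2: on WHITE (4,3): turn R to N, flip to black, move to (3,3). |black|=3
Step 3: on WHITE (3,3): turn R to E, flip to black, move to (3,4). |black|=4
Step 4: on BLACK (3,4): turn L to N, flip to white, move to (2,4). |black|=3
Step 5: on WHITE (2,4): turn R to E, flip to black, move to (2,5). |black|=4
Step 6: on WHITE (2,5): turn R to S, flip to black, move to (3,5). |black|=5
Step 7: on WHITE (3,5): turn R to W, flip to black, move to (3,4). |black|=6
Step 8: on WHITE (3,4): turn R to N, flip to black, move to (2,4). |black|=7
Step 9: on BLACK (2,4): turn L to W, flip to white, move to (2,3). |black|=6
Step 10: on WHITE (2,3): turn R to N, flip to black, move to (1,3). |black|=7
Step 11: on WHITE (1,3): turn R to E, flip to black, move to (1,4). |black|=8
Step 12: on WHITE (1,4): turn R to S, flip to black, move to (2,4). |black|=9
Step 13: on WHITE (2,4): turn R to W, flip to black, move to (2,3). |black|=10
Step 14: on BLACK (2,3): turn L to S, flip to white, move to (3,3). |black|=9
Step 15: on BLACK (3,3): turn L to E, flip to white, move to (3,4). |black|=8
Step 16: on BLACK (3,4): turn L to N, flip to white, move to (2,4). |black|=7
Step 17: on BLACK (2,4): turn L to W, flip to white, move to (2,3). |black|=6
Step 18: on WHITE (2,3): turn R to N, flip to black, move to (1,3). |black|=7
Step 19: on BLACK (1,3): turn L to W, flip to white, move to (1,2). |black|=6

Answer: 1 2 W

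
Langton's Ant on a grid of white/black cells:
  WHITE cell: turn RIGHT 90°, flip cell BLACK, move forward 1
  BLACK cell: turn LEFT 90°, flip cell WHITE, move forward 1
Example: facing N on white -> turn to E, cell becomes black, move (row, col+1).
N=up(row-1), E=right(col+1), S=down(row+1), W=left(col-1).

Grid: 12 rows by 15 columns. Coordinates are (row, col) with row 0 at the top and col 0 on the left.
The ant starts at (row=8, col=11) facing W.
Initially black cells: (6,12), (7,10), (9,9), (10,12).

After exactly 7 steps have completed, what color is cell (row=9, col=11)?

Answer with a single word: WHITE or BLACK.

Step 1: on WHITE (8,11): turn R to N, flip to black, move to (7,11). |black|=5
Step 2: on WHITE (7,11): turn R to E, flip to black, move to (7,12). |black|=6
Step 3: on WHITE (7,12): turn R to S, flip to black, move to (8,12). |black|=7
Step 4: on WHITE (8,12): turn R to W, flip to black, move to (8,11). |black|=8
Step 5: on BLACK (8,11): turn L to S, flip to white, move to (9,11). |black|=7
Step 6: on WHITE (9,11): turn R to W, flip to black, move to (9,10). |black|=8
Step 7: on WHITE (9,10): turn R to N, flip to black, move to (8,10). |black|=9

Answer: BLACK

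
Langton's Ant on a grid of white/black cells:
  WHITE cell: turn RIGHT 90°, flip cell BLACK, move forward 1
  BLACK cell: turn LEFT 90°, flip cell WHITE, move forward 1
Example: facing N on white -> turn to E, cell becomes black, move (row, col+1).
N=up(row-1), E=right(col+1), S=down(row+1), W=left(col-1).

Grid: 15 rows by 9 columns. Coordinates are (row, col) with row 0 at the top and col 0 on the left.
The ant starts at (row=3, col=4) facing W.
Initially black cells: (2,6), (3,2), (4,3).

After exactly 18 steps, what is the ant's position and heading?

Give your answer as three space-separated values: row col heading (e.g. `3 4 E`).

Answer: 4 3 W

Derivation:
Step 1: on WHITE (3,4): turn R to N, flip to black, move to (2,4). |black|=4
Step 2: on WHITE (2,4): turn R to E, flip to black, move to (2,5). |black|=5
Step 3: on WHITE (2,5): turn R to S, flip to black, move to (3,5). |black|=6
Step 4: on WHITE (3,5): turn R to W, flip to black, move to (3,4). |black|=7
Step 5: on BLACK (3,4): turn L to S, flip to white, move to (4,4). |black|=6
Step 6: on WHITE (4,4): turn R to W, flip to black, move to (4,3). |black|=7
Step 7: on BLACK (4,3): turn L to S, flip to white, move to (5,3). |black|=6
Step 8: on WHITE (5,3): turn R to W, flip to black, move to (5,2). |black|=7
Step 9: on WHITE (5,2): turn R to N, flip to black, move to (4,2). |black|=8
Step 10: on WHITE (4,2): turn R to E, flip to black, move to (4,3). |black|=9
Step 11: on WHITE (4,3): turn R to S, flip to black, move to (5,3). |black|=10
Step 12: on BLACK (5,3): turn L to E, flip to white, move to (5,4). |black|=9
Step 13: on WHITE (5,4): turn R to S, flip to black, move to (6,4). |black|=10
Step 14: on WHITE (6,4): turn R to W, flip to black, move to (6,3). |black|=11
Step 15: on WHITE (6,3): turn R to N, flip to black, move to (5,3). |black|=12
Step 16: on WHITE (5,3): turn R to E, flip to black, move to (5,4). |black|=13
Step 17: on BLACK (5,4): turn L to N, flip to white, move to (4,4). |black|=12
Step 18: on BLACK (4,4): turn L to W, flip to white, move to (4,3). |black|=11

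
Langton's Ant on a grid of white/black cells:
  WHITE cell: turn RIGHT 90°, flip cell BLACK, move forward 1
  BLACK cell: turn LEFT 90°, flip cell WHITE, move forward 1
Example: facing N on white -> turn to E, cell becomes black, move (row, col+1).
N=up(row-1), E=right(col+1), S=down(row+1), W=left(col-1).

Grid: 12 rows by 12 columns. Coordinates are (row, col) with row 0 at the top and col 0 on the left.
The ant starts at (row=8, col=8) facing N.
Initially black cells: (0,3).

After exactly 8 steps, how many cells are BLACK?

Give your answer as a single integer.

Step 1: on WHITE (8,8): turn R to E, flip to black, move to (8,9). |black|=2
Step 2: on WHITE (8,9): turn R to S, flip to black, move to (9,9). |black|=3
Step 3: on WHITE (9,9): turn R to W, flip to black, move to (9,8). |black|=4
Step 4: on WHITE (9,8): turn R to N, flip to black, move to (8,8). |black|=5
Step 5: on BLACK (8,8): turn L to W, flip to white, move to (8,7). |black|=4
Step 6: on WHITE (8,7): turn R to N, flip to black, move to (7,7). |black|=5
Step 7: on WHITE (7,7): turn R to E, flip to black, move to (7,8). |black|=6
Step 8: on WHITE (7,8): turn R to S, flip to black, move to (8,8). |black|=7

Answer: 7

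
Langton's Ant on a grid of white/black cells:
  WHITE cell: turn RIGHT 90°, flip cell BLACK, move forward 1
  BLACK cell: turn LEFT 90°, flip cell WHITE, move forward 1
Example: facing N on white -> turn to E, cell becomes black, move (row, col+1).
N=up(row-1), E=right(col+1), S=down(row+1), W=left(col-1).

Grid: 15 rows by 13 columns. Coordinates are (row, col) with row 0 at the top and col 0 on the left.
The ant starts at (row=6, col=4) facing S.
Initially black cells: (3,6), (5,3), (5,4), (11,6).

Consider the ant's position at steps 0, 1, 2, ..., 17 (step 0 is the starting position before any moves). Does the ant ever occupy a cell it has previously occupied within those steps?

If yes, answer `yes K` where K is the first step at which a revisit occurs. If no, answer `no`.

Step 1: on WHITE (6,4): turn R to W, flip to black, move to (6,3). |black|=5 — new cell
Step 2: on WHITE (6,3): turn R to N, flip to black, move to (5,3). |black|=6 — new cell
Step 3: on BLACK (5,3): turn L to W, flip to white, move to (5,2). |black|=5 — new cell
Step 4: on WHITE (5,2): turn R to N, flip to black, move to (4,2). |black|=6 — new cell
Step 5: on WHITE (4,2): turn R to E, flip to black, move to (4,3). |black|=7 — new cell
Step 6: on WHITE (4,3): turn R to S, flip to black, move to (5,3). |black|=8 — REVISIT

Answer: yes 6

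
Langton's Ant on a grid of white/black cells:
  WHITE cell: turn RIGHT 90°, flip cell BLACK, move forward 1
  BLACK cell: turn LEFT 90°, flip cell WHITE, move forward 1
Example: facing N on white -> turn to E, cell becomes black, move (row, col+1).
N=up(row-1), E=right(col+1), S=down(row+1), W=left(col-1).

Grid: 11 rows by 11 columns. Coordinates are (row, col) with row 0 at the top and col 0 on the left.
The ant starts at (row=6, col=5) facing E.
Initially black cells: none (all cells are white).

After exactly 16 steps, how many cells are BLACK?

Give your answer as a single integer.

Answer: 8

Derivation:
Step 1: on WHITE (6,5): turn R to S, flip to black, move to (7,5). |black|=1
Step 2: on WHITE (7,5): turn R to W, flip to black, move to (7,4). |black|=2
Step 3: on WHITE (7,4): turn R to N, flip to black, move to (6,4). |black|=3
Step 4: on WHITE (6,4): turn R to E, flip to black, move to (6,5). |black|=4
Step 5: on BLACK (6,5): turn L to N, flip to white, move to (5,5). |black|=3
Step 6: on WHITE (5,5): turn R to E, flip to black, move to (5,6). |black|=4
Step 7: on WHITE (5,6): turn R to S, flip to black, move to (6,6). |black|=5
Step 8: on WHITE (6,6): turn R to W, flip to black, move to (6,5). |black|=6
Step 9: on WHITE (6,5): turn R to N, flip to black, move to (5,5). |black|=7
Step 10: on BLACK (5,5): turn L to W, flip to white, move to (5,4). |black|=6
Step 11: on WHITE (5,4): turn R to N, flip to black, move to (4,4). |black|=7
Step 12: on WHITE (4,4): turn R to E, flip to black, move to (4,5). |black|=8
Step 13: on WHITE (4,5): turn R to S, flip to black, move to (5,5). |black|=9
Step 14: on WHITE (5,5): turn R to W, flip to black, move to (5,4). |black|=10
Step 15: on BLACK (5,4): turn L to S, flip to white, move to (6,4). |black|=9
Step 16: on BLACK (6,4): turn L to E, flip to white, move to (6,5). |black|=8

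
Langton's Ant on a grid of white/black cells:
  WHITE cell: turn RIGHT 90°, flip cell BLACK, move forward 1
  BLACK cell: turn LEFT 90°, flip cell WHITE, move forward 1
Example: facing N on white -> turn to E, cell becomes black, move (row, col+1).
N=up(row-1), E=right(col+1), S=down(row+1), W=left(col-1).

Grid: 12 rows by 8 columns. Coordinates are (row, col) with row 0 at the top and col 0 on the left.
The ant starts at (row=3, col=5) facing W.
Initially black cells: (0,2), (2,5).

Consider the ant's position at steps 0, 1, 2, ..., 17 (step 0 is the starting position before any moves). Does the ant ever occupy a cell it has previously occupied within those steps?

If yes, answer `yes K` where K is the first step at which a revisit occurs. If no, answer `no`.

Step 1: on WHITE (3,5): turn R to N, flip to black, move to (2,5). |black|=3 — new cell
Step 2: on BLACK (2,5): turn L to W, flip to white, move to (2,4). |black|=2 — new cell
Step 3: on WHITE (2,4): turn R to N, flip to black, move to (1,4). |black|=3 — new cell
Step 4: on WHITE (1,4): turn R to E, flip to black, move to (1,5). |black|=4 — new cell
Step 5: on WHITE (1,5): turn R to S, flip to black, move to (2,5). |black|=5 — REVISIT

Answer: yes 5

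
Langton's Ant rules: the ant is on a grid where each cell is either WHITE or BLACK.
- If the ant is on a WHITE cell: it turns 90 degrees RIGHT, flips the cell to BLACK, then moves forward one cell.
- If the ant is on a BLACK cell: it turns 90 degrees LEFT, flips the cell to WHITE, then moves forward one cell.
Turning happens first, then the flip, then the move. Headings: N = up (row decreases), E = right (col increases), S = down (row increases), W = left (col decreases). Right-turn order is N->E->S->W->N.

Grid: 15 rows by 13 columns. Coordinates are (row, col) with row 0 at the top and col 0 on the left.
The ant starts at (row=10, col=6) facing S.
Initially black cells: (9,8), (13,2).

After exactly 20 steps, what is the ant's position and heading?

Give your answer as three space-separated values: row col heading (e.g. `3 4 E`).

Answer: 8 8 S

Derivation:
Step 1: on WHITE (10,6): turn R to W, flip to black, move to (10,5). |black|=3
Step 2: on WHITE (10,5): turn R to N, flip to black, move to (9,5). |black|=4
Step 3: on WHITE (9,5): turn R to E, flip to black, move to (9,6). |black|=5
Step 4: on WHITE (9,6): turn R to S, flip to black, move to (10,6). |black|=6
Step 5: on BLACK (10,6): turn L to E, flip to white, move to (10,7). |black|=5
Step 6: on WHITE (10,7): turn R to S, flip to black, move to (11,7). |black|=6
Step 7: on WHITE (11,7): turn R to W, flip to black, move to (11,6). |black|=7
Step 8: on WHITE (11,6): turn R to N, flip to black, move to (10,6). |black|=8
Step 9: on WHITE (10,6): turn R to E, flip to black, move to (10,7). |black|=9
Step 10: on BLACK (10,7): turn L to N, flip to white, move to (9,7). |black|=8
Step 11: on WHITE (9,7): turn R to E, flip to black, move to (9,8). |black|=9
Step 12: on BLACK (9,8): turn L to N, flip to white, move to (8,8). |black|=8
Step 13: on WHITE (8,8): turn R to E, flip to black, move to (8,9). |black|=9
Step 14: on WHITE (8,9): turn R to S, flip to black, move to (9,9). |black|=10
Step 15: on WHITE (9,9): turn R to W, flip to black, move to (9,8). |black|=11
Step 16: on WHITE (9,8): turn R to N, flip to black, move to (8,8). |black|=12
Step 17: on BLACK (8,8): turn L to W, flip to white, move to (8,7). |black|=11
Step 18: on WHITE (8,7): turn R to N, flip to black, move to (7,7). |black|=12
Step 19: on WHITE (7,7): turn R to E, flip to black, move to (7,8). |black|=13
Step 20: on WHITE (7,8): turn R to S, flip to black, move to (8,8). |black|=14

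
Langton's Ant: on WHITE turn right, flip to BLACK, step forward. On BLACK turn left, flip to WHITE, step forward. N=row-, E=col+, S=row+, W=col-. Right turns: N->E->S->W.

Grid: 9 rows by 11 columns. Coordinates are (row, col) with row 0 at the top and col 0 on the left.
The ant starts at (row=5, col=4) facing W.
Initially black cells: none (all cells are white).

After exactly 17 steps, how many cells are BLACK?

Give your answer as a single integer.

Step 1: on WHITE (5,4): turn R to N, flip to black, move to (4,4). |black|=1
Step 2: on WHITE (4,4): turn R to E, flip to black, move to (4,5). |black|=2
Step 3: on WHITE (4,5): turn R to S, flip to black, move to (5,5). |black|=3
Step 4: on WHITE (5,5): turn R to W, flip to black, move to (5,4). |black|=4
Step 5: on BLACK (5,4): turn L to S, flip to white, move to (6,4). |black|=3
Step 6: on WHITE (6,4): turn R to W, flip to black, move to (6,3). |black|=4
Step 7: on WHITE (6,3): turn R to N, flip to black, move to (5,3). |black|=5
Step 8: on WHITE (5,3): turn R to E, flip to black, move to (5,4). |black|=6
Step 9: on WHITE (5,4): turn R to S, flip to black, move to (6,4). |black|=7
Step 10: on BLACK (6,4): turn L to E, flip to white, move to (6,5). |black|=6
Step 11: on WHITE (6,5): turn R to S, flip to black, move to (7,5). |black|=7
Step 12: on WHITE (7,5): turn R to W, flip to black, move to (7,4). |black|=8
Step 13: on WHITE (7,4): turn R to N, flip to black, move to (6,4). |black|=9
Step 14: on WHITE (6,4): turn R to E, flip to black, move to (6,5). |black|=10
Step 15: on BLACK (6,5): turn L to N, flip to white, move to (5,5). |black|=9
Step 16: on BLACK (5,5): turn L to W, flip to white, move to (5,4). |black|=8
Step 17: on BLACK (5,4): turn L to S, flip to white, move to (6,4). |black|=7

Answer: 7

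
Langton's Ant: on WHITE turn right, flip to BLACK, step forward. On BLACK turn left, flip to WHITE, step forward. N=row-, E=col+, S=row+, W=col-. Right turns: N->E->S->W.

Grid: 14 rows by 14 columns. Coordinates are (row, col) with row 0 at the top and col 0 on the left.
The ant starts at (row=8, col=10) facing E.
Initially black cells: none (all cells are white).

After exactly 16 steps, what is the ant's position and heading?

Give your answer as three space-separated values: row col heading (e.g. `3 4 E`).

Step 1: on WHITE (8,10): turn R to S, flip to black, move to (9,10). |black|=1
Step 2: on WHITE (9,10): turn R to W, flip to black, move to (9,9). |black|=2
Step 3: on WHITE (9,9): turn R to N, flip to black, move to (8,9). |black|=3
Step 4: on WHITE (8,9): turn R to E, flip to black, move to (8,10). |black|=4
Step 5: on BLACK (8,10): turn L to N, flip to white, move to (7,10). |black|=3
Step 6: on WHITE (7,10): turn R to E, flip to black, move to (7,11). |black|=4
Step 7: on WHITE (7,11): turn R to S, flip to black, move to (8,11). |black|=5
Step 8: on WHITE (8,11): turn R to W, flip to black, move to (8,10). |black|=6
Step 9: on WHITE (8,10): turn R to N, flip to black, move to (7,10). |black|=7
Step 10: on BLACK (7,10): turn L to W, flip to white, move to (7,9). |black|=6
Step 11: on WHITE (7,9): turn R to N, flip to black, move to (6,9). |black|=7
Step 12: on WHITE (6,9): turn R to E, flip to black, move to (6,10). |black|=8
Step 13: on WHITE (6,10): turn R to S, flip to black, move to (7,10). |black|=9
Step 14: on WHITE (7,10): turn R to W, flip to black, move to (7,9). |black|=10
Step 15: on BLACK (7,9): turn L to S, flip to white, move to (8,9). |black|=9
Step 16: on BLACK (8,9): turn L to E, flip to white, move to (8,10). |black|=8

Answer: 8 10 E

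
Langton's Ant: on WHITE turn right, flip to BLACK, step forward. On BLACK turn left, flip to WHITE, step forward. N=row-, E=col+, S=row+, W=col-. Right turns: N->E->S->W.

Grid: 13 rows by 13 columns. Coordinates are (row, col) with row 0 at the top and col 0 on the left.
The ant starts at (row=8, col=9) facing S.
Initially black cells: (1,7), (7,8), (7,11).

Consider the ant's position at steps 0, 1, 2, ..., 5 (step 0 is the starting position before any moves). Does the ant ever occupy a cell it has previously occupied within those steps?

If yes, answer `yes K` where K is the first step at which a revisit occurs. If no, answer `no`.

Answer: no

Derivation:
Step 1: on WHITE (8,9): turn R to W, flip to black, move to (8,8). |black|=4 — new cell
Step 2: on WHITE (8,8): turn R to N, flip to black, move to (7,8). |black|=5 — new cell
Step 3: on BLACK (7,8): turn L to W, flip to white, move to (7,7). |black|=4 — new cell
Step 4: on WHITE (7,7): turn R to N, flip to black, move to (6,7). |black|=5 — new cell
Step 5: on WHITE (6,7): turn R to E, flip to black, move to (6,8). |black|=6 — new cell
No revisit within 5 steps.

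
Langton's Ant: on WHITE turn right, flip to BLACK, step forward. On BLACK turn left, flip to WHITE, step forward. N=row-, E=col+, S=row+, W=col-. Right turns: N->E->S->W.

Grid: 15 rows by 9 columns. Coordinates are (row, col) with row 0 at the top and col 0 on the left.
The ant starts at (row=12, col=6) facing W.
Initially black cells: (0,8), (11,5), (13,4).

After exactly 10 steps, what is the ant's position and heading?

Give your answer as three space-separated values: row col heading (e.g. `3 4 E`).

Step 1: on WHITE (12,6): turn R to N, flip to black, move to (11,6). |black|=4
Step 2: on WHITE (11,6): turn R to E, flip to black, move to (11,7). |black|=5
Step 3: on WHITE (11,7): turn R to S, flip to black, move to (12,7). |black|=6
Step 4: on WHITE (12,7): turn R to W, flip to black, move to (12,6). |black|=7
Step 5: on BLACK (12,6): turn L to S, flip to white, move to (13,6). |black|=6
Step 6: on WHITE (13,6): turn R to W, flip to black, move to (13,5). |black|=7
Step 7: on WHITE (13,5): turn R to N, flip to black, move to (12,5). |black|=8
Step 8: on WHITE (12,5): turn R to E, flip to black, move to (12,6). |black|=9
Step 9: on WHITE (12,6): turn R to S, flip to black, move to (13,6). |black|=10
Step 10: on BLACK (13,6): turn L to E, flip to white, move to (13,7). |black|=9

Answer: 13 7 E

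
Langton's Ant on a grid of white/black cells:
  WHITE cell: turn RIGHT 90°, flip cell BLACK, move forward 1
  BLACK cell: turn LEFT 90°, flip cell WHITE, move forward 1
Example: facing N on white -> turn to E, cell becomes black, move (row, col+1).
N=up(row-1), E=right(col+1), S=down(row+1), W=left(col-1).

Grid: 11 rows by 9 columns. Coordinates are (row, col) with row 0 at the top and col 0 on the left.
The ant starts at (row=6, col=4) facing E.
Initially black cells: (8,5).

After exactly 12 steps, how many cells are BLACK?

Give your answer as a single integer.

Answer: 9

Derivation:
Step 1: on WHITE (6,4): turn R to S, flip to black, move to (7,4). |black|=2
Step 2: on WHITE (7,4): turn R to W, flip to black, move to (7,3). |black|=3
Step 3: on WHITE (7,3): turn R to N, flip to black, move to (6,3). |black|=4
Step 4: on WHITE (6,3): turn R to E, flip to black, move to (6,4). |black|=5
Step 5: on BLACK (6,4): turn L to N, flip to white, move to (5,4). |black|=4
Step 6: on WHITE (5,4): turn R to E, flip to black, move to (5,5). |black|=5
Step 7: on WHITE (5,5): turn R to S, flip to black, move to (6,5). |black|=6
Step 8: on WHITE (6,5): turn R to W, flip to black, move to (6,4). |black|=7
Step 9: on WHITE (6,4): turn R to N, flip to black, move to (5,4). |black|=8
Step 10: on BLACK (5,4): turn L to W, flip to white, move to (5,3). |black|=7
Step 11: on WHITE (5,3): turn R to N, flip to black, move to (4,3). |black|=8
Step 12: on WHITE (4,3): turn R to E, flip to black, move to (4,4). |black|=9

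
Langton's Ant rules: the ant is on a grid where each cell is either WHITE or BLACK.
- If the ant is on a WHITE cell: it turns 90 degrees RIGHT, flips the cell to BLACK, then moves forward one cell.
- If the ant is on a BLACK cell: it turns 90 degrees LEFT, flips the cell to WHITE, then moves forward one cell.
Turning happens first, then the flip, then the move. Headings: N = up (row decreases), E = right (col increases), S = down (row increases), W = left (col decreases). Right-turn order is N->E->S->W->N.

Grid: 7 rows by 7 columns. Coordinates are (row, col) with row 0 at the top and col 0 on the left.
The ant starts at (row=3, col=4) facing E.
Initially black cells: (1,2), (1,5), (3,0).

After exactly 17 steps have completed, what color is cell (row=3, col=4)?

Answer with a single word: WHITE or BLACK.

Answer: WHITE

Derivation:
Step 1: on WHITE (3,4): turn R to S, flip to black, move to (4,4). |black|=4
Step 2: on WHITE (4,4): turn R to W, flip to black, move to (4,3). |black|=5
Step 3: on WHITE (4,3): turn R to N, flip to black, move to (3,3). |black|=6
Step 4: on WHITE (3,3): turn R to E, flip to black, move to (3,4). |black|=7
Step 5: on BLACK (3,4): turn L to N, flip to white, move to (2,4). |black|=6
Step 6: on WHITE (2,4): turn R to E, flip to black, move to (2,5). |black|=7
Step 7: on WHITE (2,5): turn R to S, flip to black, move to (3,5). |black|=8
Step 8: on WHITE (3,5): turn R to W, flip to black, move to (3,4). |black|=9
Step 9: on WHITE (3,4): turn R to N, flip to black, move to (2,4). |black|=10
Step 10: on BLACK (2,4): turn L to W, flip to white, move to (2,3). |black|=9
Step 11: on WHITE (2,3): turn R to N, flip to black, move to (1,3). |black|=10
Step 12: on WHITE (1,3): turn R to E, flip to black, move to (1,4). |black|=11
Step 13: on WHITE (1,4): turn R to S, flip to black, move to (2,4). |black|=12
Step 14: on WHITE (2,4): turn R to W, flip to black, move to (2,3). |black|=13
Step 15: on BLACK (2,3): turn L to S, flip to white, move to (3,3). |black|=12
Step 16: on BLACK (3,3): turn L to E, flip to white, move to (3,4). |black|=11
Step 17: on BLACK (3,4): turn L to N, flip to white, move to (2,4). |black|=10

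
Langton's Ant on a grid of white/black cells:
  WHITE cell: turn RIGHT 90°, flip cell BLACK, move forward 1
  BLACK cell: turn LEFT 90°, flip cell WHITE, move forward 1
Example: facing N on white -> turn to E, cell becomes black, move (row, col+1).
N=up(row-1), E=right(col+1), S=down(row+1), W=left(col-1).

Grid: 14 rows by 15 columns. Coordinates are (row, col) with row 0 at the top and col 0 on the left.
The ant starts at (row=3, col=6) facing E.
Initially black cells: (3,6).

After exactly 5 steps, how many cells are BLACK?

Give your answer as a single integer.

Answer: 4

Derivation:
Step 1: on BLACK (3,6): turn L to N, flip to white, move to (2,6). |black|=0
Step 2: on WHITE (2,6): turn R to E, flip to black, move to (2,7). |black|=1
Step 3: on WHITE (2,7): turn R to S, flip to black, move to (3,7). |black|=2
Step 4: on WHITE (3,7): turn R to W, flip to black, move to (3,6). |black|=3
Step 5: on WHITE (3,6): turn R to N, flip to black, move to (2,6). |black|=4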